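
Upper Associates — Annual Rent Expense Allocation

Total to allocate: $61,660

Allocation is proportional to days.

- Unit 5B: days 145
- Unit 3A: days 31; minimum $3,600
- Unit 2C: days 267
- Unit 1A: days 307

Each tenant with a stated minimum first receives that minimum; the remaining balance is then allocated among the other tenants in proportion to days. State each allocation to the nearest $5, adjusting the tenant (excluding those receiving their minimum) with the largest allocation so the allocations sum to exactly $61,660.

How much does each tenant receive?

Fund the minimums — Unit 3A $3,600. Balance $58,060.
Balance split over remaining days 719: Unit 5B 11,708.90 → $11,710; Unit 2C 21,560.53 → $21,560; Unit 1A 24,790.57 → $24,790.

Unit 5B: $11,710 · Unit 3A: $3,600 · Unit 2C: $21,560 · Unit 1A: $24,790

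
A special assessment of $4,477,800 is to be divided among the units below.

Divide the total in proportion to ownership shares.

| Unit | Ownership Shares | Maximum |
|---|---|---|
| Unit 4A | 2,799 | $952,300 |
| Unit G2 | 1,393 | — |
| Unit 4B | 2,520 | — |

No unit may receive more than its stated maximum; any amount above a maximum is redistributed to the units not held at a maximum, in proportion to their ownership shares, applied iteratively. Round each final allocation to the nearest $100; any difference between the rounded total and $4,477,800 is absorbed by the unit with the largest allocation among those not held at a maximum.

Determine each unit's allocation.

Unit 4A: $952,300; Unit G2: $1,255,100; Unit 4B: $2,270,400

Sum of ownership shares: 6,712.
Pro-rata shares before constraints: Unit 4A 1,867,306.64; Unit G2 929,316.95; Unit 4B 1,681,176.40.
Capped: Unit 4A ($952,300); remaining pool $3,525,500 reallocated over remaining ownership shares 3,913.
Shares after redistribution: Unit G2 1,255,052.77 → $1,255,100; Unit 4B 2,270,447.23 → $2,270,400.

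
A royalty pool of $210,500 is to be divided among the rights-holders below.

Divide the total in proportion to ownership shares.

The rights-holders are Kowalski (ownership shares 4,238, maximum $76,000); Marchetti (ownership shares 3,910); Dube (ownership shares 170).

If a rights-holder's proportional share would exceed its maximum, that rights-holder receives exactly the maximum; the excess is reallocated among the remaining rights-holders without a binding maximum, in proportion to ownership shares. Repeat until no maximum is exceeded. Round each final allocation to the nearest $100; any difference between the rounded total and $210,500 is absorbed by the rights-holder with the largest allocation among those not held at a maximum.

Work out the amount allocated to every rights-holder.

Ownership shares total: 8,318.
Unconstrained shares: Kowalski 107,249.22; Marchetti 98,948.67; Dube 4,302.12.
Held at cap: Kowalski ($76,000); residual $134,500 reallocated over remaining ownership shares 4,080.
Remaining shares: Marchetti 128,895.83 → $128,900; Dube 5,604.17 → $5,600.

Kowalski: $76,000 | Marchetti: $128,900 | Dube: $5,600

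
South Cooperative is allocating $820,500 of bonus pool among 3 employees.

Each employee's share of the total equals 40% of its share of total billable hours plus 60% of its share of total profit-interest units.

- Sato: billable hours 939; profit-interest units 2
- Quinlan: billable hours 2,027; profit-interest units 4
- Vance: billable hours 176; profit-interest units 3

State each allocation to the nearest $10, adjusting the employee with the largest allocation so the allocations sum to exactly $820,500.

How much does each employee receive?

Sato: $207,480 · Quinlan: $430,540 · Vance: $182,480

Totals — billable hours 3,142, profit-interest units 9.
Combined weights (40% billable hours + 60% profit-interest units): Sato 0.2529; Quinlan 0.5247; Vance 0.2224.
Proportional shares: Sato 207,483.96; Quinlan 430,531.83; Vance 182,484.21.
Rounded to nearest $10: Sato $207,480; Quinlan $430,530; Vance $182,480. Sum = $820,490.
Difference $820,500 − $820,490 = +$10 applied to largest allocation (Quinlan): Quinlan becomes $430,540.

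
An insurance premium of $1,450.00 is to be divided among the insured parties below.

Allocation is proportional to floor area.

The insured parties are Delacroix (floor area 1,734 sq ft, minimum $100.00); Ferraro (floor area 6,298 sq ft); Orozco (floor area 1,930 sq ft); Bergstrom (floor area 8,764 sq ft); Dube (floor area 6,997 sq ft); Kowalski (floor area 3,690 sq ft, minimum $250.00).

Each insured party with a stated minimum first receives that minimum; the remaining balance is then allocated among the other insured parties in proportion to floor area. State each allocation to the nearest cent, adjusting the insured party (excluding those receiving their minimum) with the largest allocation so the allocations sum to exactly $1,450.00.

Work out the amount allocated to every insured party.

Guaranteed amounts: Delacroix $100.00; Kowalski $250.00. Remaining pool $1,100.00.
Remaining pool split over remaining floor area 23,989: Ferraro 288.7907 → $288.79; Orozco 88.4989 → $88.50; Bergstrom 401.8675 → $401.87; Dube 320.8429 → $320.84.

Delacroix: $100.00 | Ferraro: $288.79 | Orozco: $88.50 | Bergstrom: $401.87 | Dube: $320.84 | Kowalski: $250.00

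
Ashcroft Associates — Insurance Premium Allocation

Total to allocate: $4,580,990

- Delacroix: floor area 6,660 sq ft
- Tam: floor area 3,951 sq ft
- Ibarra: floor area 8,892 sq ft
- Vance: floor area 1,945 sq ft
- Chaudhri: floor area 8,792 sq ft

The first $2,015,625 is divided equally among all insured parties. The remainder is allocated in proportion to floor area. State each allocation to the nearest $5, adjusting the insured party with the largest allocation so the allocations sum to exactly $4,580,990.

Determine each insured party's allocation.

Delacroix: $968,115 | Tam: $738,300 | Ibarra: $1,157,470 | Vance: $568,125 | Chaudhri: $1,148,980

First tranche $2,015,625 split equally: $403,125 each.
Remainder $2,565,365 by floor area (total 30,240): Delacroix 564,991.10 → $564,990; Tam 335,177.15 → $335,175; Ibarra 754,339.47 → $754,340; Vance 165,001.15 → $165,000; Chaudhri 745,856.12 → $745,855.
Rounding difference +$5 on remainder applied to Ibarra.
Totals: Delacroix $403,125 + $564,990 = $968,115; Tam $403,125 + $335,175 = $738,300; Ibarra $403,125 + $754,345 = $1,157,470; Vance $403,125 + $165,000 = $568,125; Chaudhri $403,125 + $745,855 = $1,148,980.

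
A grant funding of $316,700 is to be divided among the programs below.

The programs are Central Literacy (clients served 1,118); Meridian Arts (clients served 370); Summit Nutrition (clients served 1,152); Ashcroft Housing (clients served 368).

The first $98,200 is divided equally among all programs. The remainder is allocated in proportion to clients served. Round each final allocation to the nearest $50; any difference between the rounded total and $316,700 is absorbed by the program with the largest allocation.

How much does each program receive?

Central Literacy: $105,750 · Meridian Arts: $51,450 · Summit Nutrition: $108,200 · Ashcroft Housing: $51,300

Equal tier: $98,200 ÷ 4 = $24,550 apiece.
Remainder $218,500 by clients served (total 3,008): Central Literacy 81,211.10 → $81,200; Meridian Arts 26,876.66 → $26,900; Summit Nutrition 83,680.85 → $83,700; Ashcroft Housing 26,731.38 → $26,750.
Rounding difference −$50 on remainder applied to Summit Nutrition.
Totals: Central Literacy $24,550 + $81,200 = $105,750; Meridian Arts $24,550 + $26,900 = $51,450; Summit Nutrition $24,550 + $83,650 = $108,200; Ashcroft Housing $24,550 + $26,750 = $51,300.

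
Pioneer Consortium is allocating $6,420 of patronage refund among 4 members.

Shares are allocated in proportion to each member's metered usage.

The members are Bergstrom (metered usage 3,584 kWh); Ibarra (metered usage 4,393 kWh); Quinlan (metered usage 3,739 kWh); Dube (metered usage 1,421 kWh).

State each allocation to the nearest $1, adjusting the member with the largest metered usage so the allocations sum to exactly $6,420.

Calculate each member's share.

Bergstrom: $1,751 | Ibarra: $2,148 | Quinlan: $1,827 | Dube: $694

Combined metered usage = 13,137.
Proportional shares: Bergstrom 3,584/13,137 × $6,420 = 1,751.49; Ibarra 4,393/13,137 × $6,420 = 2,146.84; Quinlan 3,739/13,137 × $6,420 = 1,827.23; Dube 1,421/13,137 × $6,420 = 694.44.
Rounded to nearest $1: Bergstrom $1,751; Ibarra $2,147; Quinlan $1,827; Dube $694. Sum = $6,419.
Difference $6,420 − $6,419 = +$1 applied to largest metered usage (Ibarra): Ibarra becomes $2,148.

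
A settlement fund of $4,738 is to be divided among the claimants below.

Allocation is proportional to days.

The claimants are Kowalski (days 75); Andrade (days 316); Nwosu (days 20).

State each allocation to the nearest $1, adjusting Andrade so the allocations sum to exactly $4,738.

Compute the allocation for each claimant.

Kowalski: $865; Andrade: $3,642; Nwosu: $231

Sum of days: 411.
Unrounded shares: Kowalski 75/411 × $4,738 = 864.60; Andrade 316/411 × $4,738 = 3,642.84; Nwosu 20/411 × $4,738 = 230.56.
At nearest $1: Kowalski $865; Andrade $3,643; Nwosu $231. Sum = $4,739.
Difference $4,738 − $4,739 = −$1 applied to Andrade: Andrade becomes $3,642.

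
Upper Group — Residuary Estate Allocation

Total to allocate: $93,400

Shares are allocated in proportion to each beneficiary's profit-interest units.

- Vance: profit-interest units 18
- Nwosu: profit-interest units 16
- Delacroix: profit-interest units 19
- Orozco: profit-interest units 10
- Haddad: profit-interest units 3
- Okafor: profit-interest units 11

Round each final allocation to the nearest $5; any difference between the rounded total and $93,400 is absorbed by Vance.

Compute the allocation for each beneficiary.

Profit-interest units total: 77.
Pro-rata amounts: Vance 18/77 × $93,400 = 21,833.77; Nwosu 16/77 × $93,400 = 19,407.79; Delacroix 19/77 × $93,400 = 23,046.75; Orozco 10/77 × $93,400 = 12,129.87; Haddad 3/77 × $93,400 = 3,638.96; Okafor 11/77 × $93,400 = 13,342.86.
After rounding ($5): Vance $21,835; Nwosu $19,410; Delacroix $23,045; Orozco $12,130; Haddad $3,640; Okafor $13,345. Sum = $93,405.
Difference $93,400 − $93,405 = −$5 applied to Vance: Vance becomes $21,830.

Vance: $21,830; Nwosu: $19,410; Delacroix: $23,045; Orozco: $12,130; Haddad: $3,640; Okafor: $13,345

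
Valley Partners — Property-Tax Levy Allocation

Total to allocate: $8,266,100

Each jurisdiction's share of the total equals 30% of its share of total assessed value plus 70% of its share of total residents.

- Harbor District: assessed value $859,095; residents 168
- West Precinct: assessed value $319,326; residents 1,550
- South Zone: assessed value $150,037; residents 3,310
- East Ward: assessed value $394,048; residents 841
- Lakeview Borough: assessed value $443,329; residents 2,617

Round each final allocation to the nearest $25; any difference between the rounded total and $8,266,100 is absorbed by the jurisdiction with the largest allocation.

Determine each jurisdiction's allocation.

Harbor District: $1,098,200 · West Precinct: $1,422,500 · South Zone: $2,428,750 · East Ward: $1,024,625 · Lakeview Borough: $2,292,025

Totals — assessed value 2,165,835, residents 8,486.
Composite weights (30% assessed value + 70% residents): Harbor District 0.1329; West Precinct 0.1721; South Zone 0.2938; East Ward 0.1240; Lakeview Borough 0.2773.
Unrounded shares: Harbor District 1,098,196.12; West Precinct 1,422,504.84; South Zone 2,428,747.78; East Ward 1,024,620.53; Lakeview Borough 2,292,030.73.
Rounded to nearest $25: Harbor District $1,098,200; West Precinct $1,422,500; South Zone $2,428,750; East Ward $1,024,625; Lakeview Borough $2,292,025. Sum = $8,266,100.
Sum already equals the total — no adjustment.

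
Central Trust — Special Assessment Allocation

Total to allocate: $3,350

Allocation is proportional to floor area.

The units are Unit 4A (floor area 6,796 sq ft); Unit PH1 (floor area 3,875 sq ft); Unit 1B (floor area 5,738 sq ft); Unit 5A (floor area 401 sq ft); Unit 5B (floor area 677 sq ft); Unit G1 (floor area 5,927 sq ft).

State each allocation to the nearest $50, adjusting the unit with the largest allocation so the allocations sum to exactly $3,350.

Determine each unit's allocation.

Total floor area = 23,414.
Proportional shares: Unit 4A 6,796/23,414 × $3,350 = 972.35; Unit PH1 3,875/23,414 × $3,350 = 554.42; Unit 1B 5,738/23,414 × $3,350 = 820.97; Unit 5A 401/23,414 × $3,350 = 57.37; Unit 5B 677/23,414 × $3,350 = 96.86; Unit G1 5,927/23,414 × $3,350 = 848.02.
After rounding ($50): Unit 4A $950; Unit PH1 $550; Unit 1B $800; Unit 5A $50; Unit 5B $100; Unit G1 $850. Sum = $3,300.
Difference $3,350 − $3,300 = +$50 applied to largest allocation (Unit 4A): Unit 4A becomes $1,000.

Unit 4A: $1,000; Unit PH1: $550; Unit 1B: $800; Unit 5A: $50; Unit 5B: $100; Unit G1: $850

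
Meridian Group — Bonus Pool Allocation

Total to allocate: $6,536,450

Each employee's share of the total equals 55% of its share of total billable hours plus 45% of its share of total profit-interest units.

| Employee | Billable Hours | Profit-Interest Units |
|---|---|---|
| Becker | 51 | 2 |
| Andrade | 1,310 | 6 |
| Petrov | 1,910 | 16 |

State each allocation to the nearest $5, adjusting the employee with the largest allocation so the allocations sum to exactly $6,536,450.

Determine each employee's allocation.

Totals — billable hours 3,271, profit-interest units 24.
Combined weights (55% billable hours + 45% profit-interest units): Becker 0.0461; Andrade 0.3328; Petrov 0.6212.
Raw shares: Becker 301,169.28; Andrade 2,175,128.13; Petrov 4,060,152.59.
After rounding ($5): Becker $301,170; Andrade $2,175,130; Petrov $4,060,155. Sum = $6,536,455.
Difference $6,536,450 − $6,536,455 = −$5 applied to largest allocation (Petrov): Petrov becomes $4,060,150.

Becker: $301,170 · Andrade: $2,175,130 · Petrov: $4,060,150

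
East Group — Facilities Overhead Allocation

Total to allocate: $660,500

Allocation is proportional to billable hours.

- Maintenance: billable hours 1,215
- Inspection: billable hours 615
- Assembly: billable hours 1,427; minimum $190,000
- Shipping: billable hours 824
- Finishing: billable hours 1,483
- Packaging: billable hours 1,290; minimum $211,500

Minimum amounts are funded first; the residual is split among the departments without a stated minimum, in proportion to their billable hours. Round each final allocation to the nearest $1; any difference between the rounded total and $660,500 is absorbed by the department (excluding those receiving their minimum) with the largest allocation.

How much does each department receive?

Maintenance: $76,066; Inspection: $38,503; Assembly: $190,000; Shipping: $51,587; Finishing: $92,844; Packaging: $211,500

Fund the minimums — Assembly $190,000; Packaging $211,500. Residual $259,000.
Residual split over remaining billable hours 4,137: Maintenance 76,065.99 → $76,066; Inspection 38,502.54 → $38,503; Shipping 51,587.14 → $51,587; Finishing 92,844.33 → $92,844.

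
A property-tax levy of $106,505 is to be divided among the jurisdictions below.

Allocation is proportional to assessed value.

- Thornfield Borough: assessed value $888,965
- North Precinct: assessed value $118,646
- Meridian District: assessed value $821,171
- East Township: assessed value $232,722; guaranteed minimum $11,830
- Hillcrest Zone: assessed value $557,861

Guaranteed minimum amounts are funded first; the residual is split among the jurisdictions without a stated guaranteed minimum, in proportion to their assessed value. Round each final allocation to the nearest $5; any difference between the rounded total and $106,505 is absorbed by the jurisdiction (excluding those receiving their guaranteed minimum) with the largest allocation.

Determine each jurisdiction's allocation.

Minimums first: East Township $11,830. Remaining pool $94,675.
Remaining pool split over remaining assessed value 2,386,643: Thornfield Borough 35,264.08 → $35,265; North Precinct 4,706.53 → $4,705; Meridian District 32,574.78 → $32,575; Hillcrest Zone 22,129.61 → $22,130.

Thornfield Borough: $35,265 · North Precinct: $4,705 · Meridian District: $32,575 · East Township: $11,830 · Hillcrest Zone: $22,130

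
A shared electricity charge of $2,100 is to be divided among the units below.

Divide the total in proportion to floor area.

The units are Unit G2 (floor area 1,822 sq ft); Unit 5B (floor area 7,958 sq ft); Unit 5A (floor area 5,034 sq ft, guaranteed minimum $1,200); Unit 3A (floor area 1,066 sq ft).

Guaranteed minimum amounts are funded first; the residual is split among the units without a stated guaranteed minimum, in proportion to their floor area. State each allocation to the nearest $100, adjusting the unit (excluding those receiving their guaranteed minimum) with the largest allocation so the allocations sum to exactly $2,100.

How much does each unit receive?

Unit G2: $200 | Unit 5B: $600 | Unit 5A: $1,200 | Unit 3A: $100

Guaranteed amounts: Unit 5A $1,200. Remaining pool $900.
Remaining pool split over remaining floor area 10,846: Unit G2 151.19 → $200; Unit 5B 660.35 → $700; Unit 3A 88.46 → $100.
Rounding difference −$100 applied to Unit 5B → $600.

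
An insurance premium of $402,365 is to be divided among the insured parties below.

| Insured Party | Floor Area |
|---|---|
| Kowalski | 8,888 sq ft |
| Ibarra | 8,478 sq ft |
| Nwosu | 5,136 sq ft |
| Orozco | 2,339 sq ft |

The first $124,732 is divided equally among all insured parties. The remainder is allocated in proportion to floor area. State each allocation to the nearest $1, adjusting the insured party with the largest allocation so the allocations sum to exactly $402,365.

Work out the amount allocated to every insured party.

First tranche $124,732 split equally: $31,183 each.
Remainder $277,633 by floor area (total 24,841): Kowalski 99,335.86 → $99,336; Ibarra 94,753.54 → $94,754; Nwosu 57,402.00 → $57,402; Orozco 26,141.60 → $26,142.
Rounding difference −$1 on remainder applied to Kowalski.
Totals: Kowalski $31,183 + $99,335 = $130,518; Ibarra $31,183 + $94,754 = $125,937; Nwosu $31,183 + $57,402 = $88,585; Orozco $31,183 + $26,142 = $57,325.

Kowalski: $130,518; Ibarra: $125,937; Nwosu: $88,585; Orozco: $57,325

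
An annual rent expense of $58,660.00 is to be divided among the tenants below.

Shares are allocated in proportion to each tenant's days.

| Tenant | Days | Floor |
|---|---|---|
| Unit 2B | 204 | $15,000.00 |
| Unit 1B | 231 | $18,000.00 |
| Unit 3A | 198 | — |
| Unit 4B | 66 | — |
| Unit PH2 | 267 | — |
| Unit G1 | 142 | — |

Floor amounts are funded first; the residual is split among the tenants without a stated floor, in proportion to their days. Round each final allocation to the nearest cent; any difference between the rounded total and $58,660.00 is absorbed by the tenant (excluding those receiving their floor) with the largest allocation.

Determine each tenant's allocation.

Unit 2B: $15,000.00 | Unit 1B: $18,000.00 | Unit 3A: $7,549.30 | Unit 4B: $2,516.43 | Unit PH2: $10,180.12 | Unit G1: $5,414.15

Fund the minimums — Unit 2B $15,000.00; Unit 1B $18,000.00. Residual $25,660.00.
Residual split over remaining days 673: Unit 3A 7,549.3016 → $7,549.30; Unit 4B 2,516.4339 → $2,516.43; Unit PH2 10,180.1189 → $10,180.12; Unit G1 5,414.1456 → $5,414.15.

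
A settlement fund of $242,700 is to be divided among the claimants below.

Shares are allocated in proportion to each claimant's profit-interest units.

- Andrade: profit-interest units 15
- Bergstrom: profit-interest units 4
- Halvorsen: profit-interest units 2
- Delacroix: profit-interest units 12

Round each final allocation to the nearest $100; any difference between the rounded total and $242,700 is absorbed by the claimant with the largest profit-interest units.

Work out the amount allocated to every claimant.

Combined profit-interest units = 15 + 4 + 2 + 12 = 33.
Pro-rata amounts: Andrade 110,318.18; Bergstrom 29,418.18; Halvorsen 14,709.09; Delacroix 88,254.55.
After rounding ($100): Andrade $110,300; Bergstrom $29,400; Halvorsen $14,700; Delacroix $88,300. Sum = $242,700.
Rounded total matches; no reconciliation needed.

Andrade: $110,300; Bergstrom: $29,400; Halvorsen: $14,700; Delacroix: $88,300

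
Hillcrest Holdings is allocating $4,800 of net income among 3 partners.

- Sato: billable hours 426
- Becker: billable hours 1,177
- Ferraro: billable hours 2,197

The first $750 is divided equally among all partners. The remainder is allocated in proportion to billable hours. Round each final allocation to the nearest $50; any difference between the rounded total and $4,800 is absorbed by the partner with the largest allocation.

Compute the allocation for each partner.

Equal tier: $750 ÷ 3 = $250 apiece.
Remainder $4,050 by billable hours (total 3,800): Sato 454.03 → $450; Becker 1,254.43 → $1,250; Ferraro 2,341.54 → $2,350.
Totals: Sato $250 + $450 = $700; Becker $250 + $1,250 = $1,500; Ferraro $250 + $2,350 = $2,600.

Sato: $700; Becker: $1,500; Ferraro: $2,600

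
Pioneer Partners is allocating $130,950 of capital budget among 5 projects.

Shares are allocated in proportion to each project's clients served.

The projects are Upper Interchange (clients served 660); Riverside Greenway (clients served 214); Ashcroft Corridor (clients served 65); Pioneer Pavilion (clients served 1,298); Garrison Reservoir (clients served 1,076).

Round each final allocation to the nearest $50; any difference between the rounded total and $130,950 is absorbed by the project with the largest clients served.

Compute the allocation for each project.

Upper Interchange: $26,100; Riverside Greenway: $8,450; Ashcroft Corridor: $2,550; Pioneer Pavilion: $51,300; Garrison Reservoir: $42,550

Combined clients served = 660 + 214 + 65 + 1,298 + 1,076 = 3,313.
Unrounded shares: Upper Interchange 26,087.23; Riverside Greenway 8,458.59; Ashcroft Corridor 2,569.20; Pioneer Pavilion 51,304.89; Garrison Reservoir 42,530.09.
At nearest $50: Upper Interchange $26,100; Riverside Greenway $8,450; Ashcroft Corridor $2,550; Pioneer Pavilion $51,300; Garrison Reservoir $42,550. Sum = $130,950.
Sum already equals the total — no adjustment.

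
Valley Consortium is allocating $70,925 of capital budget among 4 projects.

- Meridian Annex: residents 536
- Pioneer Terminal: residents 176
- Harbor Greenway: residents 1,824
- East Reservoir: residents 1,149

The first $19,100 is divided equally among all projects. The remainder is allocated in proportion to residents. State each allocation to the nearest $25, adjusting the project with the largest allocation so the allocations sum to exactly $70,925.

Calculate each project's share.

Meridian Annex: $12,325 | Pioneer Terminal: $7,250 | Harbor Greenway: $30,425 | East Reservoir: $20,925

First tranche $19,100 split equally: $4,775 each.
Remainder $51,825 by residents (total 3,685): Meridian Annex 7,538.18 → $7,550; Pioneer Terminal 2,475.22 → $2,475; Harbor Greenway 25,652.32 → $25,650; East Reservoir 16,159.27 → $16,150.
Totals: Meridian Annex $4,775 + $7,550 = $12,325; Pioneer Terminal $4,775 + $2,475 = $7,250; Harbor Greenway $4,775 + $25,650 = $30,425; East Reservoir $4,775 + $16,150 = $20,925.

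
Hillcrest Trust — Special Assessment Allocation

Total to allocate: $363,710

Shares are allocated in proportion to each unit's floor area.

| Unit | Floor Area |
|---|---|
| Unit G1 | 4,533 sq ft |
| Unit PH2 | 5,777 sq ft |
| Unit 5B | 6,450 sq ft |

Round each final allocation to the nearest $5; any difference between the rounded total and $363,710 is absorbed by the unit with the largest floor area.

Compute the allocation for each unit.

Sum of floor area: 16,760.
Unrounded shares: Unit G1 4,533/16,760 × $363,710 = 98,370.97; Unit PH2 5,777/16,760 × $363,710 = 125,367.10; Unit 5B 6,450/16,760 × $363,710 = 139,971.93.
At nearest $5: Unit G1 $98,370; Unit PH2 $125,365; Unit 5B $139,970. Sum = $363,705.
Difference $363,710 − $363,705 = +$5 applied to largest floor area (Unit 5B): Unit 5B becomes $139,975.

Unit G1: $98,370; Unit PH2: $125,365; Unit 5B: $139,975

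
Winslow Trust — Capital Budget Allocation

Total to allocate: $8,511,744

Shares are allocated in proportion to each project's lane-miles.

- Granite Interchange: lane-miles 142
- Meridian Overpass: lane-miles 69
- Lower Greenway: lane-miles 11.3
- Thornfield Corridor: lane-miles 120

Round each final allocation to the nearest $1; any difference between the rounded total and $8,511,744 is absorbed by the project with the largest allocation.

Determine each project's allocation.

Sum of lane-miles: 342.3.
Raw shares: Granite Interchange 142/342.3 × $8,511,744 = 3,531,018.55; Meridian Overpass 69/342.3 × $8,511,744 = 1,715,776.62; Lower Greenway 11.3/342.3 × $8,511,744 = 280,989.504; Thornfield Corridor 120/342.3 × $8,511,744 = 2,983,959.33.
Rounded to nearest $1: Granite Interchange $3,531,019; Meridian Overpass $1,715,777; Lower Greenway $280,990; Thornfield Corridor $2,983,959. Sum = $8,511,745.
Difference $8,511,744 − $8,511,745 = −$1 applied to largest allocation (Granite Interchange): Granite Interchange becomes $3,531,018.

Granite Interchange: $3,531,018; Meridian Overpass: $1,715,777; Lower Greenway: $280,990; Thornfield Corridor: $2,983,959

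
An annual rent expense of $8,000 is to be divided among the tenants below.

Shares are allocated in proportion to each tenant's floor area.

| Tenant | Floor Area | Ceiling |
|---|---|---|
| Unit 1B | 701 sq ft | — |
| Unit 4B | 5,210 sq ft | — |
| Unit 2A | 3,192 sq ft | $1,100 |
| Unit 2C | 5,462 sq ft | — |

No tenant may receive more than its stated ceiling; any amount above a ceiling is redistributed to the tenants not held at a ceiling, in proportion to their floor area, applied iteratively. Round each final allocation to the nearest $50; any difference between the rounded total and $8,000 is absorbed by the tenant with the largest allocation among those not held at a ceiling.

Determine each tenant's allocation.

Unit 1B: $450 | Unit 4B: $3,150 | Unit 2A: $1,100 | Unit 2C: $3,300

Sum of floor area: 14,565.
Proportional shares (ignoring caps): Unit 1B 385.03; Unit 4B 2,861.65; Unit 2A 1,753.24; Unit 2C 3,000.07.
Cap binds for Unit 2A ($1,100); remaining pool $6,900 reallocated over remaining floor area 11,373.
Redistributed shares: Unit 1B 425.30 → $450; Unit 4B 3,160.91 → $3,150; Unit 2C 3,313.80 → $3,300.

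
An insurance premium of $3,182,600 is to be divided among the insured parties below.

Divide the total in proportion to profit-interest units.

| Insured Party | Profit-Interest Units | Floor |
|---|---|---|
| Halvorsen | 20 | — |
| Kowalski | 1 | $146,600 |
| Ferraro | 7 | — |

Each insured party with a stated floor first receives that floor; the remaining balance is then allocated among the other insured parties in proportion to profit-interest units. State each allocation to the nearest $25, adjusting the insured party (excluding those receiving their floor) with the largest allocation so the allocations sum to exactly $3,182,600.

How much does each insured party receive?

Guaranteed amounts: Kowalski $146,600. Remaining pool $3,036,000.
Remaining pool split over remaining profit-interest units 27: Halvorsen 2,248,888.89 → $2,248,900; Ferraro 787,111.11 → $787,100.

Halvorsen: $2,248,900; Kowalski: $146,600; Ferraro: $787,100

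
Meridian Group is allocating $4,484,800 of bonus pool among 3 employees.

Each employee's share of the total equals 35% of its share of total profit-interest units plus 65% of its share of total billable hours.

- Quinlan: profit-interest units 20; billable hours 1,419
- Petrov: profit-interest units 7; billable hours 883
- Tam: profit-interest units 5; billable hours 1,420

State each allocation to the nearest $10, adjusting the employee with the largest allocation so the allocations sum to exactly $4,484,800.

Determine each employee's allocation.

Totals — profit-interest units 32, billable hours 3,722.
Combined weights (35% profit-interest units + 65% billable hours): Quinlan 0.4666; Petrov 0.2308; Tam 0.3027.
Unrounded shares: Quinlan 2,092,429.71; Petrov 1,034,944.87; Tam 1,357,425.42.
At nearest $10: Quinlan $2,092,430; Petrov $1,034,940; Tam $1,357,430. Sum = $4,484,800.
No rounding difference to absorb.

Quinlan: $2,092,430 · Petrov: $1,034,940 · Tam: $1,357,430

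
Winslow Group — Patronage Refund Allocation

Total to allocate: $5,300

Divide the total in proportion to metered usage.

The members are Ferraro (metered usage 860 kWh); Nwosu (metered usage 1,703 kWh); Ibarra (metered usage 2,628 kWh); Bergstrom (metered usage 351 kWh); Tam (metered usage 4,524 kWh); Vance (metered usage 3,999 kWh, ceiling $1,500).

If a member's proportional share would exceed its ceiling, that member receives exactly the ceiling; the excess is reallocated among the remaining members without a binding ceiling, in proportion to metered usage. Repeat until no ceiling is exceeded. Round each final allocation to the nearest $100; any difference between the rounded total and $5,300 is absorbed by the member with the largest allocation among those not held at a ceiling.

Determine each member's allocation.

Ferraro: $300 · Nwosu: $600 · Ibarra: $1,000 · Bergstrom: $100 · Tam: $1,800 · Vance: $1,500

Sum of metered usage: 14,065.
Unconstrained shares: Ferraro 324.07; Nwosu 641.73; Ibarra 990.29; Bergstrom 132.26; Tam 1,704.74; Vance 1,506.91.
Capped: Vance ($1,500); balance $3,800 reallocated over remaining metered usage 10,066.
Redistributed shares: Ferraro 324.66 → $300; Nwosu 642.90 → $600; Ibarra 992.09 → $1,000; Bergstrom 132.51 → $100; Tam 1,707.85 → $1,700.
Rounding difference +$100 applied to Tam → $1,800.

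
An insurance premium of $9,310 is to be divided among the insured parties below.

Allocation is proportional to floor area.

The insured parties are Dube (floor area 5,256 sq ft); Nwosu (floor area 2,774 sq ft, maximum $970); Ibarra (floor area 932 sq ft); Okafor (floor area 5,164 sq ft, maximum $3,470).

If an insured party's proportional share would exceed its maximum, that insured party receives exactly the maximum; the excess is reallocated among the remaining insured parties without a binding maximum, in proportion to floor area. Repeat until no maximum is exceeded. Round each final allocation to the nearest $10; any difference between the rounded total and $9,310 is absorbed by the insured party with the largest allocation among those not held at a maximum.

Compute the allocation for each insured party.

Dube: $4,140 | Nwosu: $970 | Ibarra: $730 | Okafor: $3,470

Total floor area = 14,126.
Proportional shares (ignoring caps): Dube 3,464.06; Nwosu 1,828.26; Ibarra 614.25; Okafor 3,403.43.
Cap binds for Nwosu ($970); balance $8,340 reallocated over remaining floor area 11,352.
Cap binds for Okafor ($3,470); balance $4,870 reallocated over remaining floor area 6,188.
Remaining shares: Dube 4,136.51 → $4,140; Ibarra 733.49 → $730.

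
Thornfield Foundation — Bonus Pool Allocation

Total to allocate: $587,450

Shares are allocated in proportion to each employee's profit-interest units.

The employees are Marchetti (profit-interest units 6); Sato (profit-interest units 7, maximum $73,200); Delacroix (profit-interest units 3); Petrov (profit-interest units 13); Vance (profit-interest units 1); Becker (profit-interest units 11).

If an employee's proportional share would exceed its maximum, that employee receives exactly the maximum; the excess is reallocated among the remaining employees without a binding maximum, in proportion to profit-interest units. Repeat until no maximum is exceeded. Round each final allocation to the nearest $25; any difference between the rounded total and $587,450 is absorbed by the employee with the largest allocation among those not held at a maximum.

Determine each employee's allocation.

Total profit-interest units = 41.
Unconstrained shares: Marchetti 85,968.29; Sato 100,296.34; Delacroix 42,984.15; Petrov 186,264.63; Vance 14,328.05; Becker 157,608.54.
Capped: Sato ($73,200); balance $514,250 reallocated over remaining profit-interest units 34.
Redistributed shares: Marchetti 90,750.00 → $90,750; Delacroix 45,375.00 → $45,375; Petrov 196,625.00 → $196,625; Vance 15,125.00 → $15,125; Becker 166,375.00 → $166,375.

Marchetti: $90,750 | Sato: $73,200 | Delacroix: $45,375 | Petrov: $196,625 | Vance: $15,125 | Becker: $166,375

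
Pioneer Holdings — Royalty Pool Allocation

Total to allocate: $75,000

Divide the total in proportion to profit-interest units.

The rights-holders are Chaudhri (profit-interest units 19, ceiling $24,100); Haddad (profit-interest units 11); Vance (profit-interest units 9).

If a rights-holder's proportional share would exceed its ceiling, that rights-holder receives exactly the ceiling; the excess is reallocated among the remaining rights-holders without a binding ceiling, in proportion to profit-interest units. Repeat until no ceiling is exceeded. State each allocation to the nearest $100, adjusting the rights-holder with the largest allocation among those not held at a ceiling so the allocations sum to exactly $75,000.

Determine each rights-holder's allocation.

Chaudhri: $24,100 · Haddad: $28,000 · Vance: $22,900

Profit-interest units total: 39.
Pro-rata shares before constraints: Chaudhri 36,538.46; Haddad 21,153.85; Vance 17,307.69.
Cap binds for Chaudhri ($24,100); remaining pool $50,900 reallocated over remaining profit-interest units 20.
Redistributed shares: Haddad 27,995.00 → $28,000; Vance 22,905.00 → $22,900.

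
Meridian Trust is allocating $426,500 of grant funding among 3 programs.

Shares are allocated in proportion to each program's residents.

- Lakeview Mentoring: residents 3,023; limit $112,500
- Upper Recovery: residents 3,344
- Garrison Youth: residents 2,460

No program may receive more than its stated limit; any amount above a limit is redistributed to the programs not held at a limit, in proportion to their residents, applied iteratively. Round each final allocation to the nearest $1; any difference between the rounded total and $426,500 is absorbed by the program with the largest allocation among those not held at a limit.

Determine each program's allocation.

Sum of residents: 8,827.
Pro-rata shares before constraints: Lakeview Mentoring 146,064.29; Upper Recovery 161,574.26; Garrison Youth 118,861.45.
Cap binds for Lakeview Mentoring ($112,500); balance $314,000 reallocated over remaining residents 5,804.
Shares after redistribution: Upper Recovery 180,912.47 → $180,912; Garrison Youth 133,087.53 → $133,088.

Lakeview Mentoring: $112,500 | Upper Recovery: $180,912 | Garrison Youth: $133,088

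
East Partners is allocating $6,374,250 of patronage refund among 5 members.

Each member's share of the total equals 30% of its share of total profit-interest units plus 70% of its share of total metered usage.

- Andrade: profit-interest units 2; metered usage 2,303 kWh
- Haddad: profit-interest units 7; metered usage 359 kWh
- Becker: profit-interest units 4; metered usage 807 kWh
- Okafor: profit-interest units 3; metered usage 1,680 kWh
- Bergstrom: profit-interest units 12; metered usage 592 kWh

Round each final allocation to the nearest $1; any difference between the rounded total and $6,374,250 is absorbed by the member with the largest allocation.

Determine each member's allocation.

Totals — profit-interest units 28, metered usage 5,741.
Blended shares (30% profit-interest units + 70% metered usage): Andrade 0.3022; Haddad 0.1188; Becker 0.1413; Okafor 0.2370; Bergstrom 0.2008.
Unrounded shares: Andrade 1,926,510.67; Haddad 757,087.91; Becker 900,392.35; Okafor 1,510,603.03; Bergstrom 1,279,656.03.
Rounded to nearest $1: Andrade $1,926,511; Haddad $757,088; Becker $900,392; Okafor $1,510,603; Bergstrom $1,279,656. Sum = $6,374,250.
No rounding difference to absorb.

Andrade: $1,926,511; Haddad: $757,088; Becker: $900,392; Okafor: $1,510,603; Bergstrom: $1,279,656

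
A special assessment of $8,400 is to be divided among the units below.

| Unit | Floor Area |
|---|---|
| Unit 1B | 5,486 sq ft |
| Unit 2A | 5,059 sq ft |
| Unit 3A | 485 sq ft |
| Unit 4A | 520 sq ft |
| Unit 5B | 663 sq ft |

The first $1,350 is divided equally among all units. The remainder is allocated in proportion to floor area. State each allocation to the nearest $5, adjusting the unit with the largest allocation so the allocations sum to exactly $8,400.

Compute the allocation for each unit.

First tranche $1,350 split equally: $270 each.
Remainder $7,050 by floor area (total 12,213): Unit 1B 3,166.81 → $3,165; Unit 2A 2,920.33 → $2,920; Unit 3A 279.97 → $280; Unit 4A 300.17 → $300; Unit 5B 382.72 → $385.
Totals: Unit 1B $270 + $3,165 = $3,435; Unit 2A $270 + $2,920 = $3,190; Unit 3A $270 + $280 = $550; Unit 4A $270 + $300 = $570; Unit 5B $270 + $385 = $655.

Unit 1B: $3,435; Unit 2A: $3,190; Unit 3A: $550; Unit 4A: $570; Unit 5B: $655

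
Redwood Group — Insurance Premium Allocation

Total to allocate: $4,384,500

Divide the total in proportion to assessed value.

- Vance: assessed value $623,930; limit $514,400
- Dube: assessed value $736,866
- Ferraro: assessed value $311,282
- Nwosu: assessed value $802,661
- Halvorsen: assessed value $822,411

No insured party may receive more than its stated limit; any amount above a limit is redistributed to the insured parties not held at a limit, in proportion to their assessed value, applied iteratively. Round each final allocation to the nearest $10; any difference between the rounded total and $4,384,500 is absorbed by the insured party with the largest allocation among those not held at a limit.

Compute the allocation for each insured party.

Assessed value total: 3,297,150.
Pro-rata shares before constraints: Vance 829,692.64; Dube 979,873.22; Ferraro 413,938.08; Nwosu 1,067,366.41; Halvorsen 1,093,629.66.
Cap binds for Vance ($514,400); residual $3,870,100 reallocated over remaining assessed value 2,673,220.
Shares after redistribution: Dube 1,066,782.80 → $1,066,780; Ferraro 450,652.20 → $450,650; Nwosu 1,162,036.17 → $1,162,040; Halvorsen 1,190,628.83 → $1,190,630.

Vance: $514,400; Dube: $1,066,780; Ferraro: $450,650; Nwosu: $1,162,040; Halvorsen: $1,190,630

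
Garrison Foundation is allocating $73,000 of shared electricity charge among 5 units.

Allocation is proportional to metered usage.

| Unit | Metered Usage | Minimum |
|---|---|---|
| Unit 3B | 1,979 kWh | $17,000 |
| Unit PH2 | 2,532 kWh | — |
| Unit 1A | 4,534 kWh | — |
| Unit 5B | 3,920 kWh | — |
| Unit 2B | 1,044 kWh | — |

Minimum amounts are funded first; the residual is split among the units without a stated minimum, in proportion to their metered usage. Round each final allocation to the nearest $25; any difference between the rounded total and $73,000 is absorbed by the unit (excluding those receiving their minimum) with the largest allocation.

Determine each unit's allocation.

Unit 3B: $17,000 | Unit PH2: $11,775 | Unit 1A: $21,125 | Unit 5B: $18,250 | Unit 2B: $4,850

Fund the minimums — Unit 3B $17,000. Remaining pool $56,000.
Remaining pool split over remaining metered usage 12,030: Unit PH2 11,786.53 → $11,775; Unit 1A 21,105.90 → $21,100; Unit 5B 18,247.71 → $18,250; Unit 2B 4,859.85 → $4,850.
Rounding difference +$25 applied to Unit 1A → $21,125.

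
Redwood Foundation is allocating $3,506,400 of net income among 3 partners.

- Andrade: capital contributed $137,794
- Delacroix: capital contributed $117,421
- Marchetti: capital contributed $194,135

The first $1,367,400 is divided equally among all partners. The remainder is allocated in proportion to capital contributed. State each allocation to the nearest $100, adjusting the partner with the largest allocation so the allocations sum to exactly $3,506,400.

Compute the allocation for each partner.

First tranche $1,367,400 split equally: $455,800 each.
Remainder $2,139,000 by capital contributed (total 449,350): Andrade 655,928.27 → $655,900; Delacroix 558,948.52 → $558,900; Marchetti 924,123.21 → $924,100.
Rounding difference +$100 on remainder applied to Marchetti.
Totals: Andrade $455,800 + $655,900 = $1,111,700; Delacroix $455,800 + $558,900 = $1,014,700; Marchetti $455,800 + $924,200 = $1,380,000.

Andrade: $1,111,700 · Delacroix: $1,014,700 · Marchetti: $1,380,000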